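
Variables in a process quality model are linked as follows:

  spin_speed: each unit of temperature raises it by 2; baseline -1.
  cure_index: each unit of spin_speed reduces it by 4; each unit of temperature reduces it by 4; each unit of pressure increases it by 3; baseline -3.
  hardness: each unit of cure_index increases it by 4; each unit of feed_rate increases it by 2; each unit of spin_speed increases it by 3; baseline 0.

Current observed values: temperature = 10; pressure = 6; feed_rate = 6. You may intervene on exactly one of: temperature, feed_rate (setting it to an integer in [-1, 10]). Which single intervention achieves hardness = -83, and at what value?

set temperature = 4

Intervening on temperature: with other inputs at their observed values, hardness = -42*temperature + 85. Solving for -83 gives temperature = 4, within [-1, 10].
Intervening on feed_rate: hardness = 2*feed_rate - 347. Reaching -83 requires feed_rate = 132, outside [-1, 10].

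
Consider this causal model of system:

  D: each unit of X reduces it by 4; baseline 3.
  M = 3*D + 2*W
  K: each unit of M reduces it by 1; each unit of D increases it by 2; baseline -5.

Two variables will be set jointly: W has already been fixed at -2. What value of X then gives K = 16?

X = 5

With W held at -2:
Substituting into the M equation gives M = -12*X + 5.
Substituting into the K equation gives K = 4*X - 4.
Solve 4*X - 4 = 16: X = (16 + 4) / 4 = 5.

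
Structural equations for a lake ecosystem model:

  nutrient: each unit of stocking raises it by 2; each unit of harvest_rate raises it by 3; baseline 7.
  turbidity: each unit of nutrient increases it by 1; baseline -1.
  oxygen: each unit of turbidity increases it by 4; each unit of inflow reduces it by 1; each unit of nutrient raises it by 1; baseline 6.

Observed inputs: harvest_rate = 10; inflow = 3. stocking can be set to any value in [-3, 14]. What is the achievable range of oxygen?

154 to 324

Substituting into the nutrient equation gives nutrient = 2*stocking + 37.
Substituting into the turbidity equation gives turbidity = 2*stocking + 36.
Substituting into the oxygen equation gives oxygen = 10*stocking + 184.
Linear in stocking, so extremes are at the endpoints: stocking = -3 gives oxygen = 154; stocking = 14 gives oxygen = 324.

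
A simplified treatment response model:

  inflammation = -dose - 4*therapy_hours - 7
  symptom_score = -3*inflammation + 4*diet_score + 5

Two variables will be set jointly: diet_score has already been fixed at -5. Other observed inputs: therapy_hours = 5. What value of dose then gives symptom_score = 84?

dose = 6

With diet_score held at -5:
Substituting into the inflammation equation gives inflammation = -dose - 27.
This gives symptom_score = 3*dose + 66.
Solve 3*dose + 66 = 84: dose = (84 - 66) / 3 = 6.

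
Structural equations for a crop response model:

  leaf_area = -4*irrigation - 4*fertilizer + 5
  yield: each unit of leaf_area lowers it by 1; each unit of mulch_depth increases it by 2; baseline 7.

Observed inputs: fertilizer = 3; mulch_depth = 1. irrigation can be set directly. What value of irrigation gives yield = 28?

Substituting into the leaf_area equation gives leaf_area = -4*irrigation - 7.
So yield = 4*irrigation + 16.
Solve 4*irrigation + 16 = 28: irrigation = (28 - 16) / 4 = 3.

irrigation = 3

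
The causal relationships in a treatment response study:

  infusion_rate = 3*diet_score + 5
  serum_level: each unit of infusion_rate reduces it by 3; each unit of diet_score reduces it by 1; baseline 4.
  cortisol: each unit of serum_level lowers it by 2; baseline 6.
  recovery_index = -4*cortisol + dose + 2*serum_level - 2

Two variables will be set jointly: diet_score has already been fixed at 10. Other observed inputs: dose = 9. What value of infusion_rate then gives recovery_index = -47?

With diet_score held at 10:
Intervening on infusion_rate fixes its value directly, overriding its dependence on diet_score.
Substituting into the serum_level equation gives serum_level = -3*infusion_rate - 6.
cortisol becomes 6*infusion_rate + 18.
recovery_index becomes -30*infusion_rate - 77.
Solve -30*infusion_rate - 77 = -47: infusion_rate = (-47 + 77) / -30 = -1.

infusion_rate = -1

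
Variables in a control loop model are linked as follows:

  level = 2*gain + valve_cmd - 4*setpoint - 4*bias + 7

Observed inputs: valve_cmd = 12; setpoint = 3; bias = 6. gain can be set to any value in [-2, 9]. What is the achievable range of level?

Substituting into the level equation gives level = 2*gain - 17.
Linear in gain, so extremes are at the endpoints: gain = -2 gives level = -21; gain = 9 gives level = 1.

-21 to 1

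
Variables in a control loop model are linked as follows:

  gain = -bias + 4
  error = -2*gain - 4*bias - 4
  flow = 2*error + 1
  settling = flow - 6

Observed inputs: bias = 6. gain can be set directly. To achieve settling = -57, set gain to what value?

gain = -1

Intervening on gain fixes its value directly, overriding its dependence on bias.
Substituting into the error equation gives error = -2*gain - 28.
flow becomes -4*gain - 55.
Substituting into the settling equation gives settling = -4*gain - 61.
Solve -4*gain - 61 = -57: gain = (-57 + 61) / -4 = -1.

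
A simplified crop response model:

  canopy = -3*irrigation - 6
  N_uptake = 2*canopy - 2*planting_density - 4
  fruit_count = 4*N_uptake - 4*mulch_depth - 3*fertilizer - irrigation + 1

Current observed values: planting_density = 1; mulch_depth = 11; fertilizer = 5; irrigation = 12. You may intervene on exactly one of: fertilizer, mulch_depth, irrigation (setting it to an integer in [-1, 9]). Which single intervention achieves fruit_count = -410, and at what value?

Intervening on fertilizer: fruit_count = -3*fertilizer - 415. Reaching -410 requires fertilizer = -5/3, not an integer.
Intervening on mulch_depth: with other inputs at their observed values, fruit_count = -4*mulch_depth - 386. Solving for -410 gives mulch_depth = 6, within [-1, 9].
Intervening on irrigation: fruit_count = -25*irrigation - 130. Reaching -410 requires irrigation = 56/5, not an integer.

set mulch_depth = 6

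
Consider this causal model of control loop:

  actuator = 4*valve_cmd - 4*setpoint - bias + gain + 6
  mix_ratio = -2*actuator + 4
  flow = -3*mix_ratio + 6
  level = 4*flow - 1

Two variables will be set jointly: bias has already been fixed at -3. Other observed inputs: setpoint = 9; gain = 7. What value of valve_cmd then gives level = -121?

valve_cmd = 4

With bias held at -3:
Substituting into the actuator equation gives actuator = 4*valve_cmd - 20.
This gives mix_ratio = -8*valve_cmd + 44.
So flow = 24*valve_cmd - 126.
Substituting into the level equation gives level = 96*valve_cmd - 505.
Solve 96*valve_cmd - 505 = -121: valve_cmd = (-121 + 505) / 96 = 4.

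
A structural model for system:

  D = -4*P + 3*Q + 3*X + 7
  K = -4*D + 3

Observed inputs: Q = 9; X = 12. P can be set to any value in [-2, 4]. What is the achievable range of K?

-309 to -213

Substituting into the D equation gives D = -4*P + 70.
This gives K = 16*P - 277.
Linear in P, so extremes are at the endpoints: P = -2 gives K = -309; P = 4 gives K = -213.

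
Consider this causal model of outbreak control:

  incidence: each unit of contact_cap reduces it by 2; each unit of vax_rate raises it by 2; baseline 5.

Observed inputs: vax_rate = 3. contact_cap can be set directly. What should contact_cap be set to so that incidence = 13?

Substituting into the incidence equation gives incidence = -2*contact_cap + 11.
Solve -2*contact_cap + 11 = 13: contact_cap = (13 - 11) / -2 = -1.

contact_cap = -1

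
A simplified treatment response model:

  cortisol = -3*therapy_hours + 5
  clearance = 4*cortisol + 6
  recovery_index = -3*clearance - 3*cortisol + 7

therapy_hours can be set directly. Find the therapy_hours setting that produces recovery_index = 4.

Substituting into the clearance equation gives clearance = -12*therapy_hours + 26.
This gives recovery_index = 45*therapy_hours - 86.
Solve 45*therapy_hours - 86 = 4: therapy_hours = (4 + 86) / 45 = 2.

therapy_hours = 2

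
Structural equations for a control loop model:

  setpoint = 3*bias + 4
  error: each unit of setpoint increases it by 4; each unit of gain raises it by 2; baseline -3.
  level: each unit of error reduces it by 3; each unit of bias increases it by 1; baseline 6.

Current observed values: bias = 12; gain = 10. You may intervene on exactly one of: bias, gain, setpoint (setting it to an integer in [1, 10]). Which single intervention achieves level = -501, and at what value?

Intervening on bias: level = -35*bias - 93. Reaching -501 requires bias = 408/35, not an integer.
Intervening on gain: with other inputs at their observed values, level = -6*gain - 453. Solving for -501 gives gain = 8, within [1, 10].
Intervening on setpoint: level = -12*setpoint - 33. Reaching -501 requires setpoint = 39, outside [1, 10].

set gain = 8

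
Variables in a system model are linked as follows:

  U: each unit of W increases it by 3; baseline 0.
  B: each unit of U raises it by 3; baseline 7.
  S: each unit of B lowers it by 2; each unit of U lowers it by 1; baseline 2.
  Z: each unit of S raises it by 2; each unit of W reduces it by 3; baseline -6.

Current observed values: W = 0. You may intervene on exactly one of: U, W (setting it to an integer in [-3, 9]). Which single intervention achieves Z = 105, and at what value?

Intervening on U: Z = -14*U - 30. Reaching 105 requires U = -135/14, not an integer.
Intervening on W: with other inputs at their observed values, Z = -45*W - 30. Solving for 105 gives W = -3, within [-3, 9].

set W = -3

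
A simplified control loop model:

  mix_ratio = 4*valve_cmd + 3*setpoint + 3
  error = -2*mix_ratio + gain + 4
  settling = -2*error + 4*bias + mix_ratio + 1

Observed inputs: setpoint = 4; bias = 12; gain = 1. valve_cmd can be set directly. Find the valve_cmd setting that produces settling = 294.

valve_cmd = 9

Substituting into the mix_ratio equation gives mix_ratio = 4*valve_cmd + 15.
This gives error = -8*valve_cmd - 25.
This gives settling = 20*valve_cmd + 114.
Solve 20*valve_cmd + 114 = 294: valve_cmd = (294 - 114) / 20 = 9.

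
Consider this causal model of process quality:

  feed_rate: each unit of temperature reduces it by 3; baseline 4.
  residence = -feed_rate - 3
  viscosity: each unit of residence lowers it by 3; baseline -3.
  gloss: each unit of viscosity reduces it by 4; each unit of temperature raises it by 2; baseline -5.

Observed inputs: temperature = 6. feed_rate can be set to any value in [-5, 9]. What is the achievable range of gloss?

Intervening on feed_rate fixes its value directly, overriding its dependence on temperature.
Substituting into the viscosity equation gives viscosity = 3*feed_rate + 6.
Substituting into the gloss equation gives gloss = -12*feed_rate - 17.
Linear in feed_rate, so extremes are at the endpoints: feed_rate = -5 gives gloss = 43; feed_rate = 9 gives gloss = -125.

-125 to 43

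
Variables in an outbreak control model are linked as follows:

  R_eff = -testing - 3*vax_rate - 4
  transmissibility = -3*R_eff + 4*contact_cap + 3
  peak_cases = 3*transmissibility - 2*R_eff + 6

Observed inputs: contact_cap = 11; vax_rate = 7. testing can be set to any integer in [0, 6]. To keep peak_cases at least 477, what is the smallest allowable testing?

Substituting into the R_eff equation gives R_eff = -testing - 25.
Substituting into the transmissibility equation gives transmissibility = 3*testing + 122.
Substituting into the peak_cases equation gives peak_cases = 11*testing + 422.
Require 11*testing + 422 ≥ 477, so testing ≥ 5.
The smallest integer in [0, 6] satisfying this is 5.

testing = 5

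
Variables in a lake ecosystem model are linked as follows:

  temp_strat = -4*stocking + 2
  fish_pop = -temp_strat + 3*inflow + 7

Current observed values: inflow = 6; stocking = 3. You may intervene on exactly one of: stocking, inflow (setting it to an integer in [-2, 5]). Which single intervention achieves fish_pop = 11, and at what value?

set inflow = -2

Intervening on stocking: fish_pop = 4*stocking + 23. Reaching 11 requires stocking = -3, outside [-2, 5].
Intervening on inflow: with other inputs at their observed values, fish_pop = 3*inflow + 17. Solving for 11 gives inflow = -2, within [-2, 5].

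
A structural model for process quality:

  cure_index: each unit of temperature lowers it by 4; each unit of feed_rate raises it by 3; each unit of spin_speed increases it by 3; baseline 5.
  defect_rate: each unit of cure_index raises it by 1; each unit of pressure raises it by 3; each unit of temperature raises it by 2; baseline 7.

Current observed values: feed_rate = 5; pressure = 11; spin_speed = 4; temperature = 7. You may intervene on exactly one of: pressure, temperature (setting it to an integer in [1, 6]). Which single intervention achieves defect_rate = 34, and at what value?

Intervening on pressure: with other inputs at their observed values, defect_rate = 3*pressure + 25. Solving for 34 gives pressure = 3, within [1, 6].
Intervening on temperature: defect_rate = -2*temperature + 72. Reaching 34 requires temperature = 19, outside [1, 6].

set pressure = 3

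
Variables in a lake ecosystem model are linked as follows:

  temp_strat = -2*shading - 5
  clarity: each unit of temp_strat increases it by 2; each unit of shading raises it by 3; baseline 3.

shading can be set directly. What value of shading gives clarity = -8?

shading = 1

Substituting into the clarity equation gives clarity = -shading - 7.
Solve -shading - 7 = -8: shading = (-8 + 7) / -1 = 1.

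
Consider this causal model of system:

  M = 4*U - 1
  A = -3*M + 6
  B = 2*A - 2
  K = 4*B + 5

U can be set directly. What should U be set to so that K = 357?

Substituting into the A equation gives A = -12*U + 9.
This gives B = -24*U + 16.
Substituting into the K equation gives K = -96*U + 69.
Solve -96*U + 69 = 357: U = (357 - 69) / -96 = -3.

U = -3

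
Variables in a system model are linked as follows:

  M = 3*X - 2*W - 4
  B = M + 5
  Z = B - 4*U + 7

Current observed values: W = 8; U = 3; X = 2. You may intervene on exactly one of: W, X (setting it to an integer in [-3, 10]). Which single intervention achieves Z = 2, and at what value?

Intervening on W: with other inputs at their observed values, Z = -2*W + 2. Solving for 2 gives W = 0, within [-3, 10].
Intervening on X: Z = 3*X - 20. Reaching 2 requires X = 22/3, not an integer.

set W = 0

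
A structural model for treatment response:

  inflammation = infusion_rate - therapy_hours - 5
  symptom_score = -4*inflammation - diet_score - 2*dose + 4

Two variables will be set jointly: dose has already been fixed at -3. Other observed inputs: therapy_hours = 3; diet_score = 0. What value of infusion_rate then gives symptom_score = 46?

infusion_rate = -1

With dose held at -3:
Substituting into the inflammation equation gives inflammation = infusion_rate - 8.
Substituting into the symptom_score equation gives symptom_score = -4*infusion_rate + 42.
Solve -4*infusion_rate + 42 = 46: infusion_rate = (46 - 42) / -4 = -1.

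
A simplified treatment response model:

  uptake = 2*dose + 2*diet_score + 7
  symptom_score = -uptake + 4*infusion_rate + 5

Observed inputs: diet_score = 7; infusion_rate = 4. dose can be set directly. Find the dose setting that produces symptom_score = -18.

Substituting into the uptake equation gives uptake = 2*dose + 21.
So symptom_score = -2*dose.
Solve -2*dose = -18: dose = -18 / -2 = 9.

dose = 9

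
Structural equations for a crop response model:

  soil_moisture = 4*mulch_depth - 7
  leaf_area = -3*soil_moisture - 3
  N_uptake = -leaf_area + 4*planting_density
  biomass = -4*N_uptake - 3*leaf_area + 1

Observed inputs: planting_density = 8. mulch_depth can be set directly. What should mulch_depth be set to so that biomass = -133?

Substituting into the leaf_area equation gives leaf_area = -12*mulch_depth + 18.
N_uptake becomes 12*mulch_depth + 14.
Substituting into the biomass equation gives biomass = -12*mulch_depth - 109.
Solve -12*mulch_depth - 109 = -133: mulch_depth = (-133 + 109) / -12 = 2.

mulch_depth = 2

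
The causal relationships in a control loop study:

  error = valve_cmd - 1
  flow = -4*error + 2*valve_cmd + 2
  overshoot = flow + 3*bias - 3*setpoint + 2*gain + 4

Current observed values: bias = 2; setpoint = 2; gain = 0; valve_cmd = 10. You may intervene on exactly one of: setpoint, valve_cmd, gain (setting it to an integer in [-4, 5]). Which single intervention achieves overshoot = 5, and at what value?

Intervening on setpoint: with other inputs at their observed values, overshoot = -3*setpoint - 4. Solving for 5 gives setpoint = -3, within [-4, 5].
Intervening on valve_cmd: overshoot = -2*valve_cmd + 10. Reaching 5 requires valve_cmd = 5/2, not an integer.
Intervening on gain: overshoot = 2*gain - 10. Reaching 5 requires gain = 15/2, not an integer.

set setpoint = -3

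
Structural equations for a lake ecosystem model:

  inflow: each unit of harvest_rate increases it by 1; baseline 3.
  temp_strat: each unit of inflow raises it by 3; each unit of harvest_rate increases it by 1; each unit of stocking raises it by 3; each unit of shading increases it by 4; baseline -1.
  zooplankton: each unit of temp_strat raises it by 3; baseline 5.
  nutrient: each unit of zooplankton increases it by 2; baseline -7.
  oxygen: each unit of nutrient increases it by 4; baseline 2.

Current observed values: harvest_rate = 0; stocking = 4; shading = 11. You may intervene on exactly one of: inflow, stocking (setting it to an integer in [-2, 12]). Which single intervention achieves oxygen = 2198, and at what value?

set inflow = 12

Intervening on inflow: with other inputs at their observed values, oxygen = 72*inflow + 1334. Solving for 2198 gives inflow = 12, within [-2, 12].
Intervening on stocking: oxygen = 72*stocking + 1262. Reaching 2198 requires stocking = 13, outside [-2, 12].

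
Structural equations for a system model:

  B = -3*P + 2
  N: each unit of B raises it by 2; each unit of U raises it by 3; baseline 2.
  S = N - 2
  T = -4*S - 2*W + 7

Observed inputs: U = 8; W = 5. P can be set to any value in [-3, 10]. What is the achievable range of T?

-187 to 125

Substituting into the N equation gives N = -6*P + 30.
Substituting into the S equation gives S = -6*P + 28.
So T = 24*P - 115.
Linear in P, so extremes are at the endpoints: P = -3 gives T = -187; P = 10 gives T = 125.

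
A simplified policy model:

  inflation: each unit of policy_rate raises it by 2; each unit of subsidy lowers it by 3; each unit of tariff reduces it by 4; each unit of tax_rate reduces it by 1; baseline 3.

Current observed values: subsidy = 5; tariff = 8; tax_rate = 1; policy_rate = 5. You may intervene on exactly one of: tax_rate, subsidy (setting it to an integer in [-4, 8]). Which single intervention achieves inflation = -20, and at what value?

set subsidy = 0

Intervening on tax_rate: inflation = -tax_rate - 34. Reaching -20 requires tax_rate = -14, outside [-4, 8].
Intervening on subsidy: with other inputs at their observed values, inflation = -3*subsidy - 20. Solving for -20 gives subsidy = 0, within [-4, 8].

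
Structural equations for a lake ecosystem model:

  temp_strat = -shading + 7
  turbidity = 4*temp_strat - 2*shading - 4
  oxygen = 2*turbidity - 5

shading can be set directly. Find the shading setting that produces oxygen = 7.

shading = 3

Substituting into the turbidity equation gives turbidity = -6*shading + 24.
So oxygen = -12*shading + 43.
Solve -12*shading + 43 = 7: shading = (7 - 43) / -12 = 3.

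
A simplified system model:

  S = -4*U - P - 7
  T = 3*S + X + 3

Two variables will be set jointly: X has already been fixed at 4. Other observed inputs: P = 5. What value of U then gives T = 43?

U = -6

With X held at 4:
Substituting into the S equation gives S = -4*U - 12.
Substituting into the T equation gives T = -12*U - 29.
Solve -12*U - 29 = 43: U = (43 + 29) / -12 = -6.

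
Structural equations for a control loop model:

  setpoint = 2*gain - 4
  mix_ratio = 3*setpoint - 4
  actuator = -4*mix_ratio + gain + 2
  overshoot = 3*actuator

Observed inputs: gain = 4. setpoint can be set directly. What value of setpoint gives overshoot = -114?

Intervening on setpoint fixes its value directly, overriding its dependence on gain.
Substituting into the actuator equation gives actuator = -12*setpoint + 22.
So overshoot = -36*setpoint + 66.
Solve -36*setpoint + 66 = -114: setpoint = (-114 - 66) / -36 = 5.

setpoint = 5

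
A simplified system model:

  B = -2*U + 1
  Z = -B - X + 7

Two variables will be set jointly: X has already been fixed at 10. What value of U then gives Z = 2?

U = 3

With X held at 10:
Substituting into the Z equation gives Z = 2*U - 4.
Solve 2*U - 4 = 2: U = (2 + 4) / 2 = 3.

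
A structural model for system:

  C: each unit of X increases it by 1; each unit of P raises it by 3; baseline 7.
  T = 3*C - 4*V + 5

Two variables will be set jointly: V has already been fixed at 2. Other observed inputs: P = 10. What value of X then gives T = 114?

With V held at 2:
Substituting into the C equation gives C = X + 37.
Substituting into the T equation gives T = 3*X + 108.
Solve 3*X + 108 = 114: X = (114 - 108) / 3 = 2.

X = 2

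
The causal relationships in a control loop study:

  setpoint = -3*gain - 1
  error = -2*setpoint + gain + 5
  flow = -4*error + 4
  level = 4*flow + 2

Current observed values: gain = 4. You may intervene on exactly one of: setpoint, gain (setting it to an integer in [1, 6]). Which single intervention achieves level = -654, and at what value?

Intervening on setpoint: level = 32*setpoint - 126. Reaching -654 requires setpoint = -33/2, not an integer.
Intervening on gain: with other inputs at their observed values, level = -112*gain - 94. Solving for -654 gives gain = 5, within [1, 6].

set gain = 5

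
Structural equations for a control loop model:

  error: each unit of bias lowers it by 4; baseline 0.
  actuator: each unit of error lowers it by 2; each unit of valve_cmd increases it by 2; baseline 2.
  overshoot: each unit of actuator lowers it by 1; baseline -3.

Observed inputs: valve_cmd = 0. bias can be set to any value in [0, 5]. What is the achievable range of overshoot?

Substituting into the actuator equation gives actuator = 8*bias + 2.
This gives overshoot = -8*bias - 5.
Linear in bias, so extremes are at the endpoints: bias = 0 gives overshoot = -5; bias = 5 gives overshoot = -45.

-45 to -5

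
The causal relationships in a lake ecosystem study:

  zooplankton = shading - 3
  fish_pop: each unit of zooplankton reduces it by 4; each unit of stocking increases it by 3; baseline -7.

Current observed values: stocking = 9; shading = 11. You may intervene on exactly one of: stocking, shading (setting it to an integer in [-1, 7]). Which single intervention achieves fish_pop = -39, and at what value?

Intervening on stocking: with other inputs at their observed values, fish_pop = 3*stocking - 39. Solving for -39 gives stocking = 0, within [-1, 7].
Intervening on shading: fish_pop = -4*shading + 32. Reaching -39 requires shading = 71/4, not an integer.

set stocking = 0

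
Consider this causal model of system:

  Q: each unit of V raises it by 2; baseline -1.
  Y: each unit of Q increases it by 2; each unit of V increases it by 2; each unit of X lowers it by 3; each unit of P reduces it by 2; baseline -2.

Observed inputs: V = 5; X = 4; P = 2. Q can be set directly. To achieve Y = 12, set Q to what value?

Q = 10

Intervening on Q fixes its value directly, overriding its dependence on V.
Substituting into the Y equation gives Y = 2*Q - 8.
Solve 2*Q - 8 = 12: Q = (12 + 8) / 2 = 10.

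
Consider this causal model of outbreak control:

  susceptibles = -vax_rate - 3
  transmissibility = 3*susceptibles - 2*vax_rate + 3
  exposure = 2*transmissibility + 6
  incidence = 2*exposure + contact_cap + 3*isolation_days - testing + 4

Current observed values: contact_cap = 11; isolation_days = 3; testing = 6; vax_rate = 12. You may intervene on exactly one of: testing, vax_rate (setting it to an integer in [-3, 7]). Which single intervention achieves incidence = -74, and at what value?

Intervening on testing: incidence = -testing - 228. Reaching -74 requires testing = -154, outside [-3, 7].
Intervening on vax_rate: with other inputs at their observed values, incidence = -20*vax_rate + 6. Solving for -74 gives vax_rate = 4, within [-3, 7].

set vax_rate = 4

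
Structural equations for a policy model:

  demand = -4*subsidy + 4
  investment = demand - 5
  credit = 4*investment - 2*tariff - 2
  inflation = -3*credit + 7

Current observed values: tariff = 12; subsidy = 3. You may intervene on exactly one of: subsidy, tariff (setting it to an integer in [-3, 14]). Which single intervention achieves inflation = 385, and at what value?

Intervening on subsidy: with other inputs at their observed values, inflation = 48*subsidy + 97. Solving for 385 gives subsidy = 6, within [-3, 14].
Intervening on tariff: inflation = 6*tariff + 169. Reaching 385 requires tariff = 36, outside [-3, 14].

set subsidy = 6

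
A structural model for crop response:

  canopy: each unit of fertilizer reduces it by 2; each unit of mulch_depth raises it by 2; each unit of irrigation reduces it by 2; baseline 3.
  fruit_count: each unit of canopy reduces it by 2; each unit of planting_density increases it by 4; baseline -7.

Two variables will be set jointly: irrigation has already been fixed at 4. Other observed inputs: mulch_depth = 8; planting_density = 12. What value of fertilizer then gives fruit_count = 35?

With irrigation held at 4:
Substituting into the canopy equation gives canopy = -2*fertilizer + 11.
This gives fruit_count = 4*fertilizer + 19.
Solve 4*fertilizer + 19 = 35: fertilizer = (35 - 19) / 4 = 4.

fertilizer = 4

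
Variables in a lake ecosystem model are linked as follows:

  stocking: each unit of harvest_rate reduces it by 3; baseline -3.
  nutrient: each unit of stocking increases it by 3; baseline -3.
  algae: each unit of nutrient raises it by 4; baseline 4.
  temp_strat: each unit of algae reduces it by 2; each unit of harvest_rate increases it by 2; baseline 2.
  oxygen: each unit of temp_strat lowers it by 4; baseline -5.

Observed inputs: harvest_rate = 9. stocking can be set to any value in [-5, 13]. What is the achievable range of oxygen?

Intervening on stocking fixes its value directly, overriding its dependence on harvest_rate.
Substituting into the algae equation gives algae = 12*stocking - 8.
Substituting into the temp_strat equation gives temp_strat = -24*stocking + 36.
This gives oxygen = 96*stocking - 149.
Linear in stocking, so extremes are at the endpoints: stocking = -5 gives oxygen = -629; stocking = 13 gives oxygen = 1099.

-629 to 1099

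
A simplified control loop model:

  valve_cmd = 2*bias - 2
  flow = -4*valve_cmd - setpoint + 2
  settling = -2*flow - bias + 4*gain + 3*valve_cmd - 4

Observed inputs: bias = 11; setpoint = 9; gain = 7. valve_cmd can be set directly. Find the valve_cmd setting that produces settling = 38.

Intervening on valve_cmd fixes its value directly, overriding its dependence on bias.
Substituting into the flow equation gives flow = -4*valve_cmd - 7.
Substituting into the settling equation gives settling = 11*valve_cmd + 27.
Solve 11*valve_cmd + 27 = 38: valve_cmd = (38 - 27) / 11 = 1.

valve_cmd = 1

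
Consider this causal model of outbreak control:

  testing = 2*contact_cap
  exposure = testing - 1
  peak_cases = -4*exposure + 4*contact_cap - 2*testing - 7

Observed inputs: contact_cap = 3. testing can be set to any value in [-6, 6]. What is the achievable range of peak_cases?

-27 to 45

Intervening on testing fixes its value directly, overriding its dependence on contact_cap.
Substituting into the peak_cases equation gives peak_cases = -6*testing + 9.
Linear in testing, so extremes are at the endpoints: testing = -6 gives peak_cases = 45; testing = 6 gives peak_cases = -27.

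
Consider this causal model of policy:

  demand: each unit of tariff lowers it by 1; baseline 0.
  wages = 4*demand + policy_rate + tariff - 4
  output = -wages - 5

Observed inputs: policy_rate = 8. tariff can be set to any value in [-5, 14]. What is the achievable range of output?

Substituting into the wages equation gives wages = -3*tariff + 4.
This gives output = 3*tariff - 9.
Linear in tariff, so extremes are at the endpoints: tariff = -5 gives output = -24; tariff = 14 gives output = 33.

-24 to 33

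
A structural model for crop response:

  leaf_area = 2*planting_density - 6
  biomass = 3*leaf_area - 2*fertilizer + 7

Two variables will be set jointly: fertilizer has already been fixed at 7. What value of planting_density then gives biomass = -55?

With fertilizer held at 7:
Substituting into the biomass equation gives biomass = 6*planting_density - 25.
Solve 6*planting_density - 25 = -55: planting_density = (-55 + 25) / 6 = -5.

planting_density = -5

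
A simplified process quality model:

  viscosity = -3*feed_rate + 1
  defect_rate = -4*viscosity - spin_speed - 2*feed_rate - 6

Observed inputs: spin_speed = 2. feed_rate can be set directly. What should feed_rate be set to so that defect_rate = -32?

feed_rate = -2

Substituting into the defect_rate equation gives defect_rate = 10*feed_rate - 12.
Solve 10*feed_rate - 12 = -32: feed_rate = (-32 + 12) / 10 = -2.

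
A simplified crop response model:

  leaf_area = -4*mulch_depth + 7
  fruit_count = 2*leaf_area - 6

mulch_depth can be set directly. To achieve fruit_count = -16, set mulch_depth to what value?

Substituting into the fruit_count equation gives fruit_count = -8*mulch_depth + 8.
Solve -8*mulch_depth + 8 = -16: mulch_depth = (-16 - 8) / -8 = 3.

mulch_depth = 3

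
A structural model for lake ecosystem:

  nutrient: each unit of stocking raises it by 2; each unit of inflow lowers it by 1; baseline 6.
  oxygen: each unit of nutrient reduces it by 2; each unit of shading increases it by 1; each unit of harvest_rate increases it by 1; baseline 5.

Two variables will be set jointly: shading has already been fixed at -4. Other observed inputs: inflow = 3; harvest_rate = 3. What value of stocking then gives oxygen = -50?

stocking = 12

With shading held at -4:
Substituting into the nutrient equation gives nutrient = 2*stocking + 3.
Substituting into the oxygen equation gives oxygen = -4*stocking - 2.
Solve -4*stocking - 2 = -50: stocking = (-50 + 2) / -4 = 12.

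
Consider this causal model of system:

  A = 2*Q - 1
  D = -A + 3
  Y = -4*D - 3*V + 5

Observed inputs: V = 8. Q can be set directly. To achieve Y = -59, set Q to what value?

Q = -3

Substituting into the D equation gives D = -2*Q + 4.
Y becomes 8*Q - 35.
Solve 8*Q - 35 = -59: Q = (-59 + 35) / 8 = -3.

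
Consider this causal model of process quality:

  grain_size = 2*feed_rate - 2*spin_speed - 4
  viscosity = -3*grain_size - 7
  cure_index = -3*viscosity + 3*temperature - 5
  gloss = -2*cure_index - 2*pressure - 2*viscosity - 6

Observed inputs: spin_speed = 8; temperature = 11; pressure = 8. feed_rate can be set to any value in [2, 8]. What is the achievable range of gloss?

Substituting into the grain_size equation gives grain_size = 2*feed_rate - 20.
Substituting into the viscosity equation gives viscosity = -6*feed_rate + 53.
This gives cure_index = 18*feed_rate - 131.
Substituting into the gloss equation gives gloss = -24*feed_rate + 134.
Linear in feed_rate, so extremes are at the endpoints: feed_rate = 2 gives gloss = 86; feed_rate = 8 gives gloss = -58.

-58 to 86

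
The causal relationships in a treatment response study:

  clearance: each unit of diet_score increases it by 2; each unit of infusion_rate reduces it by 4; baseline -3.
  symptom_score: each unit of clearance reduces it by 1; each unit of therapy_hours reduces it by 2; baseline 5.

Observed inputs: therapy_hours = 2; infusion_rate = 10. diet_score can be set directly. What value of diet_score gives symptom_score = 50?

Substituting into the clearance equation gives clearance = 2*diet_score - 43.
symptom_score becomes -2*diet_score + 44.
Solve -2*diet_score + 44 = 50: diet_score = (50 - 44) / -2 = -3.

diet_score = -3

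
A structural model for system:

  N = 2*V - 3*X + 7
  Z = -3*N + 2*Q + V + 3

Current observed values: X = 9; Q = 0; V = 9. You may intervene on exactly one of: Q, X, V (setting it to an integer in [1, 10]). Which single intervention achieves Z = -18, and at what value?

set X = 5

Intervening on Q: Z = 2*Q + 18. Reaching -18 requires Q = -18, outside [1, 10].
Intervening on X: with other inputs at their observed values, Z = 9*X - 63. Solving for -18 gives X = 5, within [1, 10].
Intervening on V: Z = -5*V + 63. Reaching -18 requires V = 81/5, not an integer.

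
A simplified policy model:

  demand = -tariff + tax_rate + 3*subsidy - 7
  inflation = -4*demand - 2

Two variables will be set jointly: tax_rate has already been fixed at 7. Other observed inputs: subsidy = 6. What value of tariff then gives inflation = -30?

With tax_rate held at 7:
Substituting into the demand equation gives demand = -tariff + 18.
So inflation = 4*tariff - 74.
Solve 4*tariff - 74 = -30: tariff = (-30 + 74) / 4 = 11.

tariff = 11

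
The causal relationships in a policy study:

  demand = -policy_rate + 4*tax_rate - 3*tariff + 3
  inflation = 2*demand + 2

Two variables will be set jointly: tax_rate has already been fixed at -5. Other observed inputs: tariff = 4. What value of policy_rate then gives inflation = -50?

With tax_rate held at -5:
Substituting into the demand equation gives demand = -policy_rate - 29.
Substituting into the inflation equation gives inflation = -2*policy_rate - 56.
Solve -2*policy_rate - 56 = -50: policy_rate = (-50 + 56) / -2 = -3.

policy_rate = -3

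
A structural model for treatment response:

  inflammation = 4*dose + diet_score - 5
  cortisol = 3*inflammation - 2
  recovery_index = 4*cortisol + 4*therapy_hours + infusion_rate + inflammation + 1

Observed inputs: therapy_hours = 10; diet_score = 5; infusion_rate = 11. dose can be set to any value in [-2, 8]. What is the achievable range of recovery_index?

-60 to 460

Substituting into the inflammation equation gives inflammation = 4*dose.
Substituting into the cortisol equation gives cortisol = 12*dose - 2.
recovery_index becomes 52*dose + 44.
Linear in dose, so extremes are at the endpoints: dose = -2 gives recovery_index = -60; dose = 8 gives recovery_index = 460.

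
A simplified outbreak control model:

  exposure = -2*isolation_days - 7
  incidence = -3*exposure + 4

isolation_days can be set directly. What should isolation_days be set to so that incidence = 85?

Substituting into the incidence equation gives incidence = 6*isolation_days + 25.
Solve 6*isolation_days + 25 = 85: isolation_days = (85 - 25) / 6 = 10.

isolation_days = 10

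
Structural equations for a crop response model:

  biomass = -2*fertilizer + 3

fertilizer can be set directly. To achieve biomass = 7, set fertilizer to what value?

Solve -2*fertilizer + 3 = 7: fertilizer = (7 - 3) / -2 = -2.

fertilizer = -2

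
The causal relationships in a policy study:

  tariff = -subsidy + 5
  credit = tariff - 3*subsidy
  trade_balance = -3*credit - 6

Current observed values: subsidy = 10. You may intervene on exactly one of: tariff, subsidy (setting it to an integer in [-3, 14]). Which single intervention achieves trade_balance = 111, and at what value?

Intervening on tariff: trade_balance = -3*tariff + 84. Reaching 111 requires tariff = -9, outside [-3, 14].
Intervening on subsidy: with other inputs at their observed values, trade_balance = 12*subsidy - 21. Solving for 111 gives subsidy = 11, within [-3, 14].

set subsidy = 11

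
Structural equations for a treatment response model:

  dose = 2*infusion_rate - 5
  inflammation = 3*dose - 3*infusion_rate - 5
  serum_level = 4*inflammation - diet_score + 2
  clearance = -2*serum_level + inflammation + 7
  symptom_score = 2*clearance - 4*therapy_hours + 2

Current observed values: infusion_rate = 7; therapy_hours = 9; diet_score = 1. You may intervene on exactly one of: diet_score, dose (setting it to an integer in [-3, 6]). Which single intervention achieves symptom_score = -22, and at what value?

set diet_score = 5

Intervening on diet_score: with other inputs at their observed values, symptom_score = 4*diet_score - 42. Solving for -22 gives diet_score = 5, within [-3, 6].
Intervening on dose: symptom_score = -42*dose + 340. Reaching -22 requires dose = 181/21, not an integer.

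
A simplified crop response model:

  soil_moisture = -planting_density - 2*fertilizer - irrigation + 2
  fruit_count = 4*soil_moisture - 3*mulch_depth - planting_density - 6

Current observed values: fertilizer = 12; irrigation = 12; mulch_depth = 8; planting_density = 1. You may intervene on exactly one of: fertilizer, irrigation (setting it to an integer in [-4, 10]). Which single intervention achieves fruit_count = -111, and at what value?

Intervening on fertilizer: fruit_count = -8*fertilizer - 75. Reaching -111 requires fertilizer = 9/2, not an integer.
Intervening on irrigation: with other inputs at their observed values, fruit_count = -4*irrigation - 123. Solving for -111 gives irrigation = -3, within [-4, 10].

set irrigation = -3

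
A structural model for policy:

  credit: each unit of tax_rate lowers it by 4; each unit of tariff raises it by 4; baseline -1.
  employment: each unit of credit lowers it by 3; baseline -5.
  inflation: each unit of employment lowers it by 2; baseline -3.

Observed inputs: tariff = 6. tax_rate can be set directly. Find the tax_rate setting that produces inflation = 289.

tax_rate = -6

Substituting into the credit equation gives credit = -4*tax_rate + 23.
Substituting into the employment equation gives employment = 12*tax_rate - 74.
Substituting into the inflation equation gives inflation = -24*tax_rate + 145.
Solve -24*tax_rate + 145 = 289: tax_rate = (289 - 145) / -24 = -6.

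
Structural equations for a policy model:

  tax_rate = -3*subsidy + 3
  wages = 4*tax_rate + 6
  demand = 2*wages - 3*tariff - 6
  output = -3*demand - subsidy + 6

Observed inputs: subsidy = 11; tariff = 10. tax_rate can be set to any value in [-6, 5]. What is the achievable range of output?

-53 to 211

Intervening on tax_rate fixes its value directly, overriding its dependence on subsidy.
Substituting into the demand equation gives demand = 8*tax_rate - 24.
Substituting into the output equation gives output = -24*tax_rate + 67.
Linear in tax_rate, so extremes are at the endpoints: tax_rate = -6 gives output = 211; tax_rate = 5 gives output = -53.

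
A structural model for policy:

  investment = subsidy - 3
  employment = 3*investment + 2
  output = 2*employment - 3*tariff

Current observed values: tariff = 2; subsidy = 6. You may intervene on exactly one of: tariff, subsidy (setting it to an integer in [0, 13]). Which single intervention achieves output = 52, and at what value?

Intervening on tariff: output = -3*tariff + 22. Reaching 52 requires tariff = -10, outside [0, 13].
Intervening on subsidy: with other inputs at their observed values, output = 6*subsidy - 20. Solving for 52 gives subsidy = 12, within [0, 13].

set subsidy = 12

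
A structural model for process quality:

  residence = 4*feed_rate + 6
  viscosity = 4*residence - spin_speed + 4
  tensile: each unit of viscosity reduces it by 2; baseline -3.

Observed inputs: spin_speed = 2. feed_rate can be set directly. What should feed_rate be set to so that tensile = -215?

feed_rate = 5

Substituting into the viscosity equation gives viscosity = 16*feed_rate + 26.
tensile becomes -32*feed_rate - 55.
Solve -32*feed_rate - 55 = -215: feed_rate = (-215 + 55) / -32 = 5.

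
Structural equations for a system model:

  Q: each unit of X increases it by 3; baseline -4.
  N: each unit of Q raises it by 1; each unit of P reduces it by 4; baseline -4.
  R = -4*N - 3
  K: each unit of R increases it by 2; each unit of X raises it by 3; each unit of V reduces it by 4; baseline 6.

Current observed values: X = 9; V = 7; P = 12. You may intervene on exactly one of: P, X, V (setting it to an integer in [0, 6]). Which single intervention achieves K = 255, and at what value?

Intervening on P: K = 32*P - 153. Reaching 255 requires P = 51/4, not an integer.
Intervening on X: K = -21*X + 420. Reaching 255 requires X = 55/7, not an integer.
Intervening on V: with other inputs at their observed values, K = -4*V + 259. Solving for 255 gives V = 1, within [0, 6].

set V = 1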